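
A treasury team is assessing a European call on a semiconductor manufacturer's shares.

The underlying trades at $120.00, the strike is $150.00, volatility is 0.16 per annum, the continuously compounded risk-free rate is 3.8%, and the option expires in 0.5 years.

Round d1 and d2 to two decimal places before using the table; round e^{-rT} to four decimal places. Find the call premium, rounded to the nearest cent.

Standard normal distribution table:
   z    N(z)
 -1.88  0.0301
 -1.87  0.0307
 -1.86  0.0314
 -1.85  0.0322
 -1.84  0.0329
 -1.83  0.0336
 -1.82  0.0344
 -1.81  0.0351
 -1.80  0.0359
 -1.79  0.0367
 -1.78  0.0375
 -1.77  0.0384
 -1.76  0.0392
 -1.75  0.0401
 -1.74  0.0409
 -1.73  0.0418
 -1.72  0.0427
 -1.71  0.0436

σ√T = 0.16 × 0.7071 = 0.1131
d₁ = [ln(120/150) + (0.038 + ½·0.16²)·0.5] / (σ√T) = (-0.2231 + 0.0254) / 0.1131 = -1.7478 → -1.75
d₂ = -1.7478 − 0.1131 = -1.8610 → -1.86
e^(−rT) = e^(−0.038·0.5) = 0.9812
N(d₁) = N(-1.75) = 0.0401;  N(d₂) = N(-1.86) = 0.0314
C = 120·0.0401 − 150·0.9812·0.0314 = 4.8120 − 4.6215 = 0.1905

$0.19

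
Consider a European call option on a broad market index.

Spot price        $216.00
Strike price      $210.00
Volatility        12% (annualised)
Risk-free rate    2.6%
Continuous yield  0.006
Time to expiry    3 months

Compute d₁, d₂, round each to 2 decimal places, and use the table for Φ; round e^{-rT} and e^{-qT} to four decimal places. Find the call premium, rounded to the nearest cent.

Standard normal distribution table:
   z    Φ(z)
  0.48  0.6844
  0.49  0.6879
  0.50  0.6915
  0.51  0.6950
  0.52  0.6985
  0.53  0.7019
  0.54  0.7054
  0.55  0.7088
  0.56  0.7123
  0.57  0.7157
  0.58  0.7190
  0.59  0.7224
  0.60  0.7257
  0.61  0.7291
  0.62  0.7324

T = 0.25;  σ√T = 0.0600
ln(S/K) + (r − q + σ²/2)T = ln(216/210) + (0.026 − 0.006 + 0.12²/2)·0.25 = 0.0282 + 0.0068 = 0.0350
d₁ = 0.0350 / 0.0600 = 0.5828 → 0.58
d₂ = d₁ − σ√T = 0.5828 − 0.0600 = 0.5228 → 0.52
exp(−qT) = exp(−0.006·0.25) = 0.9985;  exp(−rT) = exp(−0.026·0.25) = 0.9935
N(d₁) = N(0.58) = 0.7190;  N(d₂) = N(0.52) = 0.6985
C = 216·0.9985·0.7190 − 210·0.9935·0.6985 = 155.0710 − 145.7315 = 9.3395

$9.34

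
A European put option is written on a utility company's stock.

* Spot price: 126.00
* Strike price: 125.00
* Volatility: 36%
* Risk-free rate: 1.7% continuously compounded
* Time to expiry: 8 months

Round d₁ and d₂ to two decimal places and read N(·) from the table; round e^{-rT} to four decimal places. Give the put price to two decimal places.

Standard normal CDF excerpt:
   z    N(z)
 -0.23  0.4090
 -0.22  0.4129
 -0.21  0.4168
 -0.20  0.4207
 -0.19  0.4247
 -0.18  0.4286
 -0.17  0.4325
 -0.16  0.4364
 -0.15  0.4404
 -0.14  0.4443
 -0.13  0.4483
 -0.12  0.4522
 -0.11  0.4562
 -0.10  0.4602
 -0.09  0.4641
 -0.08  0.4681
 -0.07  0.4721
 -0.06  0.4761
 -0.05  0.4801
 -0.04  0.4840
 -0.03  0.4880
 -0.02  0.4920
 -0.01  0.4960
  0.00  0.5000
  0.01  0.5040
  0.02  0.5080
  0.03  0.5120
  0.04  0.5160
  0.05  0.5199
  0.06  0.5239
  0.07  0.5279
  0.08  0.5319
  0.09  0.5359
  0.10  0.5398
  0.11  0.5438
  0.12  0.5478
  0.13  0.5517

T = 0.6667;  σ√T = 0.2939
d₁ = [ln(126/125) + (0.017 + 0.36²/2)·0.6667] / 0.2939 = [0.0080 + 0.0545] / 0.2939 = 0.2126 → 0.21
d₂ = d₁ − σ√T = 0.2126 − 0.2939 = -0.0813 → -0.08
exp(−rT) = exp(−0.017·0.6667) = 0.9887
N(−d₂) = N(0.08) = 0.5319;  N(−d₁) = N(-0.21) = 0.4168
P = 125·0.9887·0.5319 − 126·0.4168 = 65.7362 − 52.5168 = 13.2194

13.22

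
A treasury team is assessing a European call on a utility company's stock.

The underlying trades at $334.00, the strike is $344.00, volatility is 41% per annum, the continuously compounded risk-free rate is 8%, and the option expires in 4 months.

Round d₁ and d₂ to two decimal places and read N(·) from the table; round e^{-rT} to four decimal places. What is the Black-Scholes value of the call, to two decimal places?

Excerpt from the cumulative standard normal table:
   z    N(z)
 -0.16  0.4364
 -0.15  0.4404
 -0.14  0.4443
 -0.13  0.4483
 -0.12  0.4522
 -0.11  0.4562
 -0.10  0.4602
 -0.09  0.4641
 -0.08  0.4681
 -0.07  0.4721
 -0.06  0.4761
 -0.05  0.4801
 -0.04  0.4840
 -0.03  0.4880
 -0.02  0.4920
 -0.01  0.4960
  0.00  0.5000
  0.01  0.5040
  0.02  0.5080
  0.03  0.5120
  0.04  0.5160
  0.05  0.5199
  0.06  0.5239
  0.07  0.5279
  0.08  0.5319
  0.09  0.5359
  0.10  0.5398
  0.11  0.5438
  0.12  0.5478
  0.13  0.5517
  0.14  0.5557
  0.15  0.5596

σ√T = 0.41·√0.3333 = 0.2367
d₁ = [ln(334/344) + (0.08 + ½·0.41²)·0.3333] / (σ√T) = (-0.0295 + 0.0547) / 0.2367 = 0.1064 ≈ 0.11
d₂ = 0.1064 − 0.2367 = -0.1303 ≈ -0.13
exp(−rT) = exp(−0.08·0.3333) = 0.9737
N(d₁) = N(0.11) = 0.5438;  N(d₂) = N(-0.13) = 0.4483
C = 334·0.5438 − 344·0.9737·0.4483 = 181.6292 − 150.1593 = 31.4699

$31.47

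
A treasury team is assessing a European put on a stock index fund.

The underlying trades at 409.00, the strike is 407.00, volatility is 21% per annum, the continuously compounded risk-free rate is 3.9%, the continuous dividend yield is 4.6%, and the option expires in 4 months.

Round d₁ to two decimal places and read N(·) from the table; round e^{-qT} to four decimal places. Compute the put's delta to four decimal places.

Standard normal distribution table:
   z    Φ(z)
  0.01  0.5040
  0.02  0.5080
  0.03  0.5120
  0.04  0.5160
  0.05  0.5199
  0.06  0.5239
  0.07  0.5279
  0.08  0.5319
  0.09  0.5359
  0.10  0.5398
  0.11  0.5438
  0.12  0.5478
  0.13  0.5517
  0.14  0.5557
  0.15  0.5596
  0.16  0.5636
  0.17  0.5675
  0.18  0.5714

-0.4610

σ√T = 0.21·√0.3333 = 0.1212
d₁ = [ln(409/407) + (0.039 − 0.046 + ½·0.21²)·0.3333] / (σ√T) = (0.0049 + 0.0050) / 0.1212 = 0.0818 ⇒ 0.08
N(d₁) = N(0.08) = 0.5319
Δ_put = e^(−qT)·(N(d₁) − 1) = 0.9848·(0.5319 − 1) = -0.4610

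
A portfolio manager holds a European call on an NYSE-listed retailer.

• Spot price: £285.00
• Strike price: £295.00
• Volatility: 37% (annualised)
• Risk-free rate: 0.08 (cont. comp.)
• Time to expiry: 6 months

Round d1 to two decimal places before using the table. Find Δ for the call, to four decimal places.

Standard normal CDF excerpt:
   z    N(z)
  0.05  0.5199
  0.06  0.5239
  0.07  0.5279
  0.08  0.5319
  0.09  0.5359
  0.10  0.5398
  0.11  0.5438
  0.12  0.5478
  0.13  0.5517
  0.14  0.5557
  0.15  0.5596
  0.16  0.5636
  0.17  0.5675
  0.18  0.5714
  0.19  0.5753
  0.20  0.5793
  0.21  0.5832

T = 0.5;  σ√T = 0.2616
d₁ = [ln(285/295) + (0.08 + 0.37²/2)·0.5] / 0.2616 = [-0.0345 + 0.0742] / 0.2616 = 0.1519 ⇒ 0.15
N(d₁) = N(0.15) = 0.5596
Δ_call = N(d₁) = 0.5596

0.5596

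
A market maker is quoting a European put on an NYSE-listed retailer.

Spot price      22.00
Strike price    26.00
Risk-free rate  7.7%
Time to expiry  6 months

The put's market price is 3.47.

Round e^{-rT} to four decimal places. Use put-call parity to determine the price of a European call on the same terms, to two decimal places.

0.45

e^(−rT) = e^(−0.077·0.5) = 0.9622
Put-call parity: C − P = S − K·e^(−rT) = 22 − 26·0.9622 = 22 − 25.0172 = -3.0172
C = P + (C − P) = 3.47 + (-3.0172) = 0.4528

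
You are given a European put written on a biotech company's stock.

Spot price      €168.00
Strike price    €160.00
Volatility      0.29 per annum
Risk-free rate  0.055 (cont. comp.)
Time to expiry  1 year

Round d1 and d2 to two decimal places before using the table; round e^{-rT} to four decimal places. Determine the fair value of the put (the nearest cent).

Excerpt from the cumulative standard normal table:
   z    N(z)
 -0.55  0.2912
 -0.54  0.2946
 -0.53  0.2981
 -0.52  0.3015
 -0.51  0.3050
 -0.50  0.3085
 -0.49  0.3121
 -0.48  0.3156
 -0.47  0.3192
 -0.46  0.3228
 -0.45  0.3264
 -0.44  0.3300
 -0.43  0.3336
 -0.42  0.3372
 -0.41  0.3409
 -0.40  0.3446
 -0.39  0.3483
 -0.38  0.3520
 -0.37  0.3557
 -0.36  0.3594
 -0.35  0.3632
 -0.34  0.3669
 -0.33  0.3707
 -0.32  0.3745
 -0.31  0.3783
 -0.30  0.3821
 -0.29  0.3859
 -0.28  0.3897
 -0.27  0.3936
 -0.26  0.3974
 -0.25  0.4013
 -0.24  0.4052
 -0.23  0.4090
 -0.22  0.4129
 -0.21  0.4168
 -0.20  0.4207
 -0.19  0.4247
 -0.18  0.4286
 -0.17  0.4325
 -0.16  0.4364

σ√T = 0.29·√1 = 0.2900
d₁ = [ln(168/160) + (0.055 + ½·0.29²)·1] / (σ√T) = (0.0488 + 0.0970) / 0.2900 = 0.5029 which rounds to 0.50
d₂ = 0.5029 − 0.2900 = 0.2129 which rounds to 0.21
exp(−rT) = exp(−0.055·1) = 0.9465
N(−d₂) = N(-0.21) = 0.4168;  N(−d₁) = N(-0.50) = 0.3085
P = 160·0.9465·0.4168 − 168·0.3085 = 63.1202 − 51.8280 = 11.2922

€11.29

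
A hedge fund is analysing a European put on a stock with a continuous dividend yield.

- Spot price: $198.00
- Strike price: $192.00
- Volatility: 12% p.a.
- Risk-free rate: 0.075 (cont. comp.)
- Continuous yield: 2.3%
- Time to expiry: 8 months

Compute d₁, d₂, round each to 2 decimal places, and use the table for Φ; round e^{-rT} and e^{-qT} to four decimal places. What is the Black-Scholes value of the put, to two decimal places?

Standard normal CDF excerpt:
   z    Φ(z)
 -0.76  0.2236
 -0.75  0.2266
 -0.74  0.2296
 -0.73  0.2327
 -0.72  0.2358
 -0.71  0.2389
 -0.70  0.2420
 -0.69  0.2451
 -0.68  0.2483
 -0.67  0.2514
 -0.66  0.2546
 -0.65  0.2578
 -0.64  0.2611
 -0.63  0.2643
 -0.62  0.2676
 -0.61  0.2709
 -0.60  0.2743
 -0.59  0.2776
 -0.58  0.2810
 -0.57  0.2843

$2.89

T = 0.6667;  σ√T = 0.0980
d₁ = [ln(198/192) + (0.075 − 0.023 + ½·0.12²)·0.6667] / (σ√T) = (0.0308 + 0.0395) / 0.0980 = 0.7169 which rounds to 0.72
d₂ = 0.7169 − 0.0980 = 0.6189 which rounds to 0.62
e^(−qT) = e^(−0.023·0.6667) = 0.9848;  e^(−rT) = e^(−0.075·0.6667) = 0.9512
P = 192·0.9512·N(-0.62) − 198·0.9848·N(-0.72) = 192·0.9512·0.2676 − 198·0.9848·0.2358 = 48.8719 − 45.9787 = 2.8932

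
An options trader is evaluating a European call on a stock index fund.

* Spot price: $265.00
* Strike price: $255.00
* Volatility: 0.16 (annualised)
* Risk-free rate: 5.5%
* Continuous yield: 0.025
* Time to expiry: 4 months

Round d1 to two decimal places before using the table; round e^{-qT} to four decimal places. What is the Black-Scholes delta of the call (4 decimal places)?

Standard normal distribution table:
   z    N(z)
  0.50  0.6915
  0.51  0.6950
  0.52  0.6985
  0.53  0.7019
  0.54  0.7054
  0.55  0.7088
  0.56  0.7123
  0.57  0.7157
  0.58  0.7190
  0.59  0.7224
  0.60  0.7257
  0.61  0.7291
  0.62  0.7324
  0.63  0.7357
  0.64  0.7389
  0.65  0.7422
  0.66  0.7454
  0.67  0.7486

0.7098

σ√T = 0.16 × 0.5774 = 0.0924
d₁ = [ln(265/255) + (0.055 − 0.025 + 0.16²/2)·0.3333] / 0.0924 = [0.0385 + 0.0143] / 0.0924 = 0.5709 ≈ 0.57
N(d₁) = N(0.57) = 0.7157
Δ_call = e^(−qT)·N(d₁) = 0.9917·0.7157 = 0.7098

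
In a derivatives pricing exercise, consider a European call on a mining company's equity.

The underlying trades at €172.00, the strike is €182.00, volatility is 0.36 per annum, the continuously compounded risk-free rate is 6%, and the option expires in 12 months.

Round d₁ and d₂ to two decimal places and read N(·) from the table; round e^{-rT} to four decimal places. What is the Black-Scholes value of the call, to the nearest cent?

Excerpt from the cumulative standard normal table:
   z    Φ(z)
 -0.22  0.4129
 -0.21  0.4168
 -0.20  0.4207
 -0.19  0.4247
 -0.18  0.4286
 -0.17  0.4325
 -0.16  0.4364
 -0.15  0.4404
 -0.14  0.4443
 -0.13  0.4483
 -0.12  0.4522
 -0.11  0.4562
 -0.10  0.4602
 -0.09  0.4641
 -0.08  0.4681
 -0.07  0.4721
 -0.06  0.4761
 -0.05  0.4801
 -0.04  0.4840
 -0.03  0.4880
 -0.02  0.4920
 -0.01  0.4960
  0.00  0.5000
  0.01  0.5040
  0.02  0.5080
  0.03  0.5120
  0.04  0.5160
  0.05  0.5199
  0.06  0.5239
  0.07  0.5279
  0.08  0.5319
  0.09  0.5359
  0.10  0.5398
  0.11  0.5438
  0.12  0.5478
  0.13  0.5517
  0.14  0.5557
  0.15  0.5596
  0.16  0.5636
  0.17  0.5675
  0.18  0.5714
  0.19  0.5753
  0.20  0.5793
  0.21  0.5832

€24.82

σ√T = 0.36 × 1.0000 = 0.3600
d₁ = [ln(172/182) + (0.06 + 0.36²/2)·1] / 0.3600 = [-0.0565 + 0.1248] / 0.3600 = 0.1897 ≈ 0.19
d₂ = d₁ − σ√T = 0.1897 − 0.3600 = -0.1703 ≈ -0.17
exp(−rT) = exp(−0.06·1) = 0.9418
C = 172·N(0.19) − 182·0.9418·N(-0.17) = 172·0.5753 − 182·0.9418·0.4325 = 98.9516 − 74.1338 = 24.8178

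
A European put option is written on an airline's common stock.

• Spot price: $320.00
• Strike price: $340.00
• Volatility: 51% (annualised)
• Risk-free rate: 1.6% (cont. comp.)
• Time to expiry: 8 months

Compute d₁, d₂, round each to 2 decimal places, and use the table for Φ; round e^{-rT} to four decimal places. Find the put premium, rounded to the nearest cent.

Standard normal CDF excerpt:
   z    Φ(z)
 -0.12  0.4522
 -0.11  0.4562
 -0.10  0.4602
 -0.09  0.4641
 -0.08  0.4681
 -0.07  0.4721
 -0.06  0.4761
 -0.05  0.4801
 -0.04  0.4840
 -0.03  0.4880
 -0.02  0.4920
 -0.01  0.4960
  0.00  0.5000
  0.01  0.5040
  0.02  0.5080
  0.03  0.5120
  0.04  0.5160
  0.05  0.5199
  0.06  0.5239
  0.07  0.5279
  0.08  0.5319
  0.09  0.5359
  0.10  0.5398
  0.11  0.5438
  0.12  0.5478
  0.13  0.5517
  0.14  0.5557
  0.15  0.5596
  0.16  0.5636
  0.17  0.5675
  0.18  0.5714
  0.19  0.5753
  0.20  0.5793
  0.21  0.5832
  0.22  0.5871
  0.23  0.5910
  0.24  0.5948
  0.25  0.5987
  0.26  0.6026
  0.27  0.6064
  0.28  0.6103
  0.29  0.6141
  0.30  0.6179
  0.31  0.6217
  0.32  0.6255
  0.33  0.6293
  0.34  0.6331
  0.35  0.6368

$63.18

σ√T = 0.51 × 0.8165 = 0.4164
d₁ = [ln(320/340) + (0.016 + ½·0.51²)·0.6667] / (σ√T) = (-0.0606 + 0.0974) / 0.4164 = 0.0882 ⇒ 0.09
d₂ = 0.0882 − 0.4164 = -0.3282 ⇒ -0.33
e^(−rT) = e^(−0.016·0.6667) = 0.9894
P = 340·0.9894·N(0.33) − 320·N(-0.09) = 340·0.9894·0.6293 − 320·0.4641 = 211.6940 − 148.5120 = 63.1820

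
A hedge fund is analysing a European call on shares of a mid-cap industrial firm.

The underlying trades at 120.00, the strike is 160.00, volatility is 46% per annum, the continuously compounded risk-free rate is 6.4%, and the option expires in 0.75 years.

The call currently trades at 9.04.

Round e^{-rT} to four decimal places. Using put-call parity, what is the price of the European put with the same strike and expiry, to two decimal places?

41.54

exp(−rT) = exp(−0.064·0.75) = 0.9531
Put-call parity: C − P = S − K·e^(−rT) = 120 − 160·0.9531 = 120 − 152.4960 = -32.4960
P = C − (C − P) = 9.04 − (-32.4960) = 41.5360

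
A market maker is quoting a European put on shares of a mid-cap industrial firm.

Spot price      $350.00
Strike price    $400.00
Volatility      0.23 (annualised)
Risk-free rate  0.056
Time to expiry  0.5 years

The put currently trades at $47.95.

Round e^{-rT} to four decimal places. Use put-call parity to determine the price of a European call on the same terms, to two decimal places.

$8.99

exp(−rT) = exp(−0.056·0.5) = 0.9724
Put-call parity: C − P = S − K·e^(−rT) = 350 − 400·0.9724 = 350 − 388.9600 = -38.9600
C = P + (C − P) = 47.95 + (-38.9600) = 8.9900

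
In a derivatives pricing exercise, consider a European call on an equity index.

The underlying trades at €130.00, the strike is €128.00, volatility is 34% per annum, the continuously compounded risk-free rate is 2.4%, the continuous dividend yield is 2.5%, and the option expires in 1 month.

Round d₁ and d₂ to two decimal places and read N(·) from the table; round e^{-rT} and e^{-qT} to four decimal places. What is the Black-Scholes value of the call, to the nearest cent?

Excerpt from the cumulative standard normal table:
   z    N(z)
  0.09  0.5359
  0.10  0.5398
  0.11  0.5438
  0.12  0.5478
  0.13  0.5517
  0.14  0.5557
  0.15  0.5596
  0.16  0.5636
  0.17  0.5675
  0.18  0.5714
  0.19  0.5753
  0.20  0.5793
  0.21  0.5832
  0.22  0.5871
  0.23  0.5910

T = 0.08333;  σ√T = 0.0981
ln(S/K) + (r − q + σ²/2)T = ln(130/128) + (0.024 − 0.025 + 0.34²/2)·0.08333 = 0.0155 + 0.0047 = 0.0202
d₁ = 0.0202 / 0.0981 = 0.2062 ≈ 0.21
d₂ = d₁ − σ√T = 0.2062 − 0.0981 = 0.1080 ≈ 0.11
exp(−qT) = exp(−0.025·0.08333) = 0.9979;  exp(−rT) = exp(−0.024·0.08333) = 0.9980
C = 130·0.9979·N(0.21) − 128·0.9980·N(0.11) = 130·0.9979·0.5832 − 128·0.9980·0.5438 = 75.6568 − 69.4672 = 6.1896

€6.19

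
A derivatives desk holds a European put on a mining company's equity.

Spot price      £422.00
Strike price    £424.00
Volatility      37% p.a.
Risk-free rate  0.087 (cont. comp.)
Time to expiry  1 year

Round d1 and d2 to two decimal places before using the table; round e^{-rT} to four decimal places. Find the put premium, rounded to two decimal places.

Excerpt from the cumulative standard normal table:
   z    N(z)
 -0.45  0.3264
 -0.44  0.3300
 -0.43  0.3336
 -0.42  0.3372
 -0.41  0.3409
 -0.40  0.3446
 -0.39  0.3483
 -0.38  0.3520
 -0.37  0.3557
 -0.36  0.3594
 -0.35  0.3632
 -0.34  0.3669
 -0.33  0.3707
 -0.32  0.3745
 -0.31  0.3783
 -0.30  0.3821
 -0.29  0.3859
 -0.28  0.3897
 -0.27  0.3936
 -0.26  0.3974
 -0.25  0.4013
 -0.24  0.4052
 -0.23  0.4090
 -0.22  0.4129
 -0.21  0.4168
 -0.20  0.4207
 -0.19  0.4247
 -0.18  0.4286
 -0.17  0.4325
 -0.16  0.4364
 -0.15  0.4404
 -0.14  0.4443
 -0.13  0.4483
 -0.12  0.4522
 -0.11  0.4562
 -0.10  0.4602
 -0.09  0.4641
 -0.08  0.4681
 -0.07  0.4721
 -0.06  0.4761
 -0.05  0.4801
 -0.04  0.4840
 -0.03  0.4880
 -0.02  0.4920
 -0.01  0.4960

T = 1;  σ√T = 0.3700
ln(S/K) + (r + σ²/2)T = ln(422/424) + (0.087 + 0.37²/2)·1 = -0.0047 + 0.1554 = 0.1507
d₁ = 0.1507 / 0.3700 = 0.4074 ≈ 0.41
d₂ = d₁ − σ√T = 0.4074 − 0.3700 = 0.0374 ≈ 0.04
e^(−rT) = e^(−0.087·1) = 0.9167
P = 424·0.9167·N(-0.04) − 422·N(-0.41) = 424·0.9167·0.4840 − 422·0.3409 = 188.1215 − 143.8598 = 44.2617

£44.26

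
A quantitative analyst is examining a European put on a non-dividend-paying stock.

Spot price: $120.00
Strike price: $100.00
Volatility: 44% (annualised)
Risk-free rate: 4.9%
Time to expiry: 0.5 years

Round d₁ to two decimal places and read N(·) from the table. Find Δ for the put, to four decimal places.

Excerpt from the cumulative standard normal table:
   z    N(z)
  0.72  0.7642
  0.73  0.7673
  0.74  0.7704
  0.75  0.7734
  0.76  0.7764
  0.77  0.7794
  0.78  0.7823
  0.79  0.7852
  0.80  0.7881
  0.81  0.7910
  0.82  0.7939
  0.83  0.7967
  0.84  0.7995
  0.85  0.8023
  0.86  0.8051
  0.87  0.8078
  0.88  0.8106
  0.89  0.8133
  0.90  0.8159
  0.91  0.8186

σ√T = 0.44·√0.5 = 0.3111
ln(S/K) + (r + σ²/2)T = ln(120/100) + (0.049 + 0.44²/2)·0.5 = 0.1823 + 0.0729 = 0.2552
d₁ = 0.2552 / 0.3111 = 0.8203 ⇒ 0.82
N(d₁) = N(0.82) = 0.7939
Δ_put = N(d₁) − 1 = 0.7939 − 1 = -0.2061

-0.2061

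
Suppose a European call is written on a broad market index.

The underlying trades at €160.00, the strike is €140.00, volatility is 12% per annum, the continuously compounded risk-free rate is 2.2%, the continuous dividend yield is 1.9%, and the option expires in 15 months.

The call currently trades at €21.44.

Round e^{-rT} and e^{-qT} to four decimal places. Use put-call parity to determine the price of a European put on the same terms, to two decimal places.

e^(−qT) = e^(−0.019·1.25) = 0.9765;  e^(−rT) = e^(−0.022·1.25) = 0.9729
Put-call parity: C − P = S·e^(−qT) − K·e^(−rT) = 160·0.9765 − 140·0.9729 = 156.2400 − 136.2060 = 20.0340
P = C − (C − P) = 21.44 − (20.0340) = 1.4060

€1.41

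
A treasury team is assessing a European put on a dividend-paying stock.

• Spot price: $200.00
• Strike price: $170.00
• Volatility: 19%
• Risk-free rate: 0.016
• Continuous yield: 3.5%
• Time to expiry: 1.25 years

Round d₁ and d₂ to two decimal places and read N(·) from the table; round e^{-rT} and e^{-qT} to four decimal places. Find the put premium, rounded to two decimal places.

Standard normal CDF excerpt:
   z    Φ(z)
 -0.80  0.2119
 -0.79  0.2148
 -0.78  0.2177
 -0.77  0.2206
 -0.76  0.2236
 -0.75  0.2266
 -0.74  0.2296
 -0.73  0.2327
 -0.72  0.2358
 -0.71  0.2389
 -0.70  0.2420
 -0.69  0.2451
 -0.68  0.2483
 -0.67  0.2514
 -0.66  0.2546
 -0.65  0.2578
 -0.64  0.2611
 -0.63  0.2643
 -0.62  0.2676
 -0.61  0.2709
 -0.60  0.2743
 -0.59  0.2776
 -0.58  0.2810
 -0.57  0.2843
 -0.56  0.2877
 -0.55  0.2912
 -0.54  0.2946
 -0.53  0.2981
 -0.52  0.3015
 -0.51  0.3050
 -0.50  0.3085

$5.72

σ√T = 0.19·√1.25 = 0.2124
d₁ = [ln(200/170) + (0.016 − 0.035 + 0.19²/2)·1.25] / 0.2124 = [0.1625 − 0.0012] / 0.2124 = 0.7595 which rounds to 0.76
d₂ = d₁ − σ√T = 0.7595 − 0.2124 = 0.5470 which rounds to 0.55
exp(−qT) = exp(−0.035·1.25) = 0.9572;  exp(−rT) = exp(−0.016·1.25) = 0.9802
N(−d₂) = N(-0.55) = 0.2912;  N(−d₁) = N(-0.76) = 0.2236
P = 170·0.9802·0.2912 − 200·0.9572·0.2236 = 48.5238 − 42.8060 = 5.7178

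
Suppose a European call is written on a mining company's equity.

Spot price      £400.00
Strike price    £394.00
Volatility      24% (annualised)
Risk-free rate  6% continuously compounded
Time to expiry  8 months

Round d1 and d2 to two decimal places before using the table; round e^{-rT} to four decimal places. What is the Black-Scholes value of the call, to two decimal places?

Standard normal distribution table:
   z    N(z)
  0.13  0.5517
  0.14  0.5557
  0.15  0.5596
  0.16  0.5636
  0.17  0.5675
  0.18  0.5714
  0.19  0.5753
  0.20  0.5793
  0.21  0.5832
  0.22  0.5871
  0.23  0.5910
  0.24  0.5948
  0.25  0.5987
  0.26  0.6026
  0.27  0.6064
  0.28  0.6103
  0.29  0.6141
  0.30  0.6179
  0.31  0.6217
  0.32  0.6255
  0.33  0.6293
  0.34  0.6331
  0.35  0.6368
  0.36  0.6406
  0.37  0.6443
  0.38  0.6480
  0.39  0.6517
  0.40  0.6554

σ√T = 0.24 × 0.8165 = 0.1960
ln(S/K) + (r + σ²/2)T = ln(400/394) + (0.06 + 0.24²/2)·0.6667 = 0.0151 + 0.0592 = 0.0743
d₁ = 0.0743 / 0.1960 = 0.3792 → 0.38
d₂ = d₁ − σ√T = 0.3792 − 0.1960 = 0.1833 → 0.18
e^(−rT) = e^(−0.06·0.6667) = 0.9608
N(d₁) = N(0.38) = 0.6480;  N(d₂) = N(0.18) = 0.5714
C = 400·0.6480 − 394·0.9608·0.5714 = 259.2000 − 216.3064 = 42.8936

£42.89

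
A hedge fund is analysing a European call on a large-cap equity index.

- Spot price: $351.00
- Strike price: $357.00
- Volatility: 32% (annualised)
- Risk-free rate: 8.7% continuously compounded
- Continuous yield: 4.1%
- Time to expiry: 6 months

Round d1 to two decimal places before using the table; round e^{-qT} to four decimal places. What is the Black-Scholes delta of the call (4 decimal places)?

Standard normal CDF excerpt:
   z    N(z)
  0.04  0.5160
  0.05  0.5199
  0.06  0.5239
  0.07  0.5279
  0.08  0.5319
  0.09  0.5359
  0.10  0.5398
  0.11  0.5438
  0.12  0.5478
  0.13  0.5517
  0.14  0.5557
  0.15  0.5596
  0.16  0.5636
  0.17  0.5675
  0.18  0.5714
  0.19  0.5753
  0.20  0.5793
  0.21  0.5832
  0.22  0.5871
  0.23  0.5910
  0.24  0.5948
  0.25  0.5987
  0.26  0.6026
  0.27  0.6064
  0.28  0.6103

σ√T = 0.32·√0.5 = 0.2263
d₁ = [ln(351/357) + (0.087 − 0.041 + 0.32²/2)·0.5] / 0.2263 = [-0.0169 + 0.0486] / 0.2263 = 0.1399 which rounds to 0.14
N(d₁) = N(0.14) = 0.5557
Δ_call = e^(−qT)·N(d₁) = 0.9797·0.5557 = 0.5444

0.5444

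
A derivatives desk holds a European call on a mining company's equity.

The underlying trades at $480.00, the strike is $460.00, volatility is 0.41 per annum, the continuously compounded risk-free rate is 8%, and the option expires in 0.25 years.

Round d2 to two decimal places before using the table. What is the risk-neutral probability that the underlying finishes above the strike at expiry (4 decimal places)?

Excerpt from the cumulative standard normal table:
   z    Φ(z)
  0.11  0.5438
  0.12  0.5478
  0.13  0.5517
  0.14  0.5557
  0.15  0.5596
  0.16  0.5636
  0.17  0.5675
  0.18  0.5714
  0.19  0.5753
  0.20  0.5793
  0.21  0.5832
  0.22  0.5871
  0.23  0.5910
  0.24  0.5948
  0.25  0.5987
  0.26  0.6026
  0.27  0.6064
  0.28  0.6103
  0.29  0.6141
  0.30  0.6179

σ√T = 0.41·√0.25 = 0.2050
ln(S/K) + (r + σ²/2)T = ln(480/460) + (0.08 + 0.41²/2)·0.25 = 0.0426 + 0.0410 = 0.0836
d₁ = 0.0836 / 0.2050 = 0.4077 ≈ 0.41
d₂ = d₁ − σ√T = 0.4077 − 0.2050 = 0.2027 ≈ 0.20
Pr(exercise) under Q = N(d₂) = 0.5793

0.5793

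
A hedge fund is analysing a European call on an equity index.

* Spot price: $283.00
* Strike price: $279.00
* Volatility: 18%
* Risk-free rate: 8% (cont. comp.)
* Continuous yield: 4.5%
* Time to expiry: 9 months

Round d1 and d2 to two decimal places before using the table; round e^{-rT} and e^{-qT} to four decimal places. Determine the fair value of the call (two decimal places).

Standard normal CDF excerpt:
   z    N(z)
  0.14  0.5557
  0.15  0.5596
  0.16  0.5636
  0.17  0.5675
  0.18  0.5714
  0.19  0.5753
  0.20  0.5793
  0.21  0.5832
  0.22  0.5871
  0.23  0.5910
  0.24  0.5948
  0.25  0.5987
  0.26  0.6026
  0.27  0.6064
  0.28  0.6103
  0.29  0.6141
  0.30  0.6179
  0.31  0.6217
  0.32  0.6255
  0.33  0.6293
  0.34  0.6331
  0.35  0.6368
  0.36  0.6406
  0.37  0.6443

σ√T = 0.18·√0.75 = 0.1559
ln(S/K) + (r − q + σ²/2)T = ln(283/279) + (0.08 − 0.045 + 0.18²/2)·0.75 = 0.0142 + 0.0384 = 0.0526
d₁ = 0.0526 / 0.1559 = 0.3377 ≈ 0.34
d₂ = d₁ − σ√T = 0.3377 − 0.1559 = 0.1818 ≈ 0.18
exp(−qT) = exp(−0.045·0.75) = 0.9668;  exp(−rT) = exp(−0.08·0.75) = 0.9418
N(d₁) = N(0.34) = 0.6331;  N(d₂) = N(0.18) = 0.5714
C = 283·0.9668·0.6331 − 279·0.9418·0.5714 = 173.2189 − 150.1423 = 23.0766

$23.08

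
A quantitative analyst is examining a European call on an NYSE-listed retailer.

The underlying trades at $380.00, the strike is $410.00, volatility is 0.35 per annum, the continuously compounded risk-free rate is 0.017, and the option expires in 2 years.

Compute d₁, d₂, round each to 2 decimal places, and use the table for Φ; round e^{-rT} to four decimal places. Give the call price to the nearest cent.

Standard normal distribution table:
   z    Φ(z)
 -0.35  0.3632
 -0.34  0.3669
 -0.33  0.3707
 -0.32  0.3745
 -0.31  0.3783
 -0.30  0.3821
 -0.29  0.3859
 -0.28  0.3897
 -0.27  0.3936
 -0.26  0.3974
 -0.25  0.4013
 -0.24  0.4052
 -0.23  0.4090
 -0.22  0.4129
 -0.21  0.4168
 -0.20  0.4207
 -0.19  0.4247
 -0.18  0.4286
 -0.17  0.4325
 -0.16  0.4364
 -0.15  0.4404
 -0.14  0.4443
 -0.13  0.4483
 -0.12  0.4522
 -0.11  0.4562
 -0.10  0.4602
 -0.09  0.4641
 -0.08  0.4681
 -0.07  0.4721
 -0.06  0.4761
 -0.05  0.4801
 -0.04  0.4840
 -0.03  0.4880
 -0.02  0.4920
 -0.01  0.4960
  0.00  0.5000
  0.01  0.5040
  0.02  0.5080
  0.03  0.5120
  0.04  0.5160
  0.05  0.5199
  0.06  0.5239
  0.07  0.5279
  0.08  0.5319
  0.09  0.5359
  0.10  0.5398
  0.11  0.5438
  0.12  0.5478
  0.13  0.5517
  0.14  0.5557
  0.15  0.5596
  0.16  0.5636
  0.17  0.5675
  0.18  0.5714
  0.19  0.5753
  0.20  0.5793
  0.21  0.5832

$67.26

σ√T = 0.35·√2 = 0.4950
ln(S/K) + (r + σ²/2)T = ln(380/410) + (0.017 + 0.35²/2)·2 = -0.0760 + 0.1565 = 0.0805
d₁ = 0.0805 / 0.4950 = 0.1627 which rounds to 0.16
d₂ = d₁ − σ√T = 0.1627 − 0.4950 = -0.3323 which rounds to -0.33
exp(−rT) = exp(−0.017·2) = 0.9666
N(d₁) = N(0.16) = 0.5636;  N(d₂) = N(-0.33) = 0.3707
C = 380·0.5636 − 410·0.9666·0.3707 = 214.1680 − 146.9106 = 67.2574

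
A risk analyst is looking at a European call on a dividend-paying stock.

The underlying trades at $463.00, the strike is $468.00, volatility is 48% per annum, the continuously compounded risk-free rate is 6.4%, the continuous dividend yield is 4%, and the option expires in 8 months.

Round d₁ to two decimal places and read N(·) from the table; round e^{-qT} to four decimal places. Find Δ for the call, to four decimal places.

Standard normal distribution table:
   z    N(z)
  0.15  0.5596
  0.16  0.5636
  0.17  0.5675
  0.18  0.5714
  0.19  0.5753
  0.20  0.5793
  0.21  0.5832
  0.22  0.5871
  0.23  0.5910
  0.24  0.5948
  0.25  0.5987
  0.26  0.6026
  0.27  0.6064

0.5679

σ√T = 0.48 × 0.8165 = 0.3919
d₁ = [ln(463/468) + (0.064 − 0.04 + ½·0.48²)·0.6667] / (σ√T) = (-0.0107 + 0.0928) / 0.3919 = 0.2094 which rounds to 0.21
N(d₁) = N(0.21) = 0.5832
Δ_call = exp(−qT)·N(d₁) = 0.9737·0.5832 = 0.5679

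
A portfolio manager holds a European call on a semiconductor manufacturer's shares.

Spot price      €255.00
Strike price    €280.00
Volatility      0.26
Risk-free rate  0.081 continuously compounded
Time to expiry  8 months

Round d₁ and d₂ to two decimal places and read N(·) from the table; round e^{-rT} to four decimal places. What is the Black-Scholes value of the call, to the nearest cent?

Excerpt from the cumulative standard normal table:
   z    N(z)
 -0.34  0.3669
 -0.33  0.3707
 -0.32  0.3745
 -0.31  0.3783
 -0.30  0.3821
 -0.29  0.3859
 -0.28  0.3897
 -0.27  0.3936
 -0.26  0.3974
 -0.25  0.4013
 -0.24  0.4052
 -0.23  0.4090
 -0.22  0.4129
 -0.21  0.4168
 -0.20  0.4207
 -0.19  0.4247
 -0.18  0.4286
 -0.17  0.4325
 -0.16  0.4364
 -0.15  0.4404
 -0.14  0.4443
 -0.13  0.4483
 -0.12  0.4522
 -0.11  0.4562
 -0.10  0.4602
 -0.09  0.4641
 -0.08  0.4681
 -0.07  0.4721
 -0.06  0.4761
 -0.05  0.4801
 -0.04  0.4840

σ√T = 0.26 × 0.8165 = 0.2123
d₁ = [ln(255/280) + (0.081 + 0.26²/2)·0.6667] / 0.2123 = [-0.0935 + 0.0765] / 0.2123 = -0.0800 ⇒ -0.08
d₂ = d₁ − σ√T = -0.0800 − 0.2123 = -0.2923 ⇒ -0.29
exp(−rT) = exp(−0.081·0.6667) = 0.9474
C = 255·N(-0.08) − 280·0.9474·N(-0.29) = 255·0.4681 − 280·0.9474·0.3859 = 119.3655 − 102.3685 = 16.9970

€17.00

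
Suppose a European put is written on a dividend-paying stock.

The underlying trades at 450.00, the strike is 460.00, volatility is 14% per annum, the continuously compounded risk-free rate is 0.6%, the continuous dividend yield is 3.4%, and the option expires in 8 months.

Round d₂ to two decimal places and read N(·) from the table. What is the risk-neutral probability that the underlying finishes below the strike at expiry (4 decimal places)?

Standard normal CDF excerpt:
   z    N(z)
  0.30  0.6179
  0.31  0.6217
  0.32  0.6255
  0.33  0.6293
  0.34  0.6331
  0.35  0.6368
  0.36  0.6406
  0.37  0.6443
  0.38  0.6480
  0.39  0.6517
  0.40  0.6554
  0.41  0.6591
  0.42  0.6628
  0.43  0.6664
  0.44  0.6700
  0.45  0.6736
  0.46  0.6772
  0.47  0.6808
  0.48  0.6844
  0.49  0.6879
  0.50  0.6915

0.6591

σ√T = 0.14 × 0.8165 = 0.1143
d₁ = [ln(450/460) + (0.006 − 0.034 + 0.14²/2)·0.6667] / 0.1143 = [-0.0220 − 0.0121] / 0.1143 = -0.2984 → -0.30
d₂ = d₁ − σ√T = -0.2984 − 0.1143 = -0.4127 → -0.41
Risk-neutral Pr[S_T < K] = N(−d₂) = N(0.41) = 0.6591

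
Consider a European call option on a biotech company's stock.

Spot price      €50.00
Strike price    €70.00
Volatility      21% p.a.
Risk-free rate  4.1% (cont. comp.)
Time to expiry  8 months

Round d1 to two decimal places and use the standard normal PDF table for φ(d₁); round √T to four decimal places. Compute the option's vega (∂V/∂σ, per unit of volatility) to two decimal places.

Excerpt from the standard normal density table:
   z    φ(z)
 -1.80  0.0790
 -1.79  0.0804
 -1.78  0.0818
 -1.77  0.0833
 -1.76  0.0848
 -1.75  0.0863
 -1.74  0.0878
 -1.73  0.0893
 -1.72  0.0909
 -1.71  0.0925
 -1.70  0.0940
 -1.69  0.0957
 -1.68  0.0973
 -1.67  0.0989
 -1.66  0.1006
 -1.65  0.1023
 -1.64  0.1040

σ√T = 0.21 × 0.8165 = 0.1715
d₁ = [ln(50/70) + (0.041 + ½·0.21²)·0.6667] / (σ√T) = (-0.3365 + 0.0420) / 0.1715 = -1.7172 ⇒ -1.72
√T = √0.6667 = 0.8165
φ(d₁) = φ(-1.72) = 0.0909
vega = S·φ(d₁)·√T = 50·0.0909·0.8165 = 3.7110

3.71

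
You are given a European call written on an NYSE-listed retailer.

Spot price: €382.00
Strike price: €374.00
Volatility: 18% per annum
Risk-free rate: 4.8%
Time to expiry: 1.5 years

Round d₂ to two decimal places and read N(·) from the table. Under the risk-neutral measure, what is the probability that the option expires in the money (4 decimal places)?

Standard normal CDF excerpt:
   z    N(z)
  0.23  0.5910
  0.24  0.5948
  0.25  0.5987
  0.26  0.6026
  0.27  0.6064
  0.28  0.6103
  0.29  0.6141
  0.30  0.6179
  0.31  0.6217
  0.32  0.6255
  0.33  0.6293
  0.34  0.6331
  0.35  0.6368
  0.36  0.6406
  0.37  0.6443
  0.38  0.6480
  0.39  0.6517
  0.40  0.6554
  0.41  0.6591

T = 1.5;  σ√T = 0.2205
d₁ = [ln(382/374) + (0.048 + 0.18²/2)·1.5] / 0.2205 = [0.0212 + 0.0963] / 0.2205 = 0.5328 ≈ 0.53
d₂ = d₁ − σ√T = 0.5328 − 0.2205 = 0.3124 ≈ 0.31
Pr(exercise) under Q = N(d₂) = 0.6217

0.6217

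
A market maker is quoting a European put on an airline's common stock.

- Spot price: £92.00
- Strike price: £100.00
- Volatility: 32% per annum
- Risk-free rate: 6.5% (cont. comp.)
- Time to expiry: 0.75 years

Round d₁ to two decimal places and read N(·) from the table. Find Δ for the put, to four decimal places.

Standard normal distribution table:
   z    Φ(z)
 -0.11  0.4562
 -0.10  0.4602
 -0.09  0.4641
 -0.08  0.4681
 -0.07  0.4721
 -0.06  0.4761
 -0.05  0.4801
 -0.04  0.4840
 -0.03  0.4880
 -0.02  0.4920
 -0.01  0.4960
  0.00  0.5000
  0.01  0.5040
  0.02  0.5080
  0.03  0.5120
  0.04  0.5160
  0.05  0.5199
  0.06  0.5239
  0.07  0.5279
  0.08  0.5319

σ√T = 0.32·√0.75 = 0.2771
ln(S/K) + (r + σ²/2)T = ln(92/100) + (0.065 + 0.32²/2)·0.75 = -0.0834 + 0.0872 = 0.0038
d₁ = 0.0038 / 0.2771 = 0.0136 which rounds to 0.01
N(d₁) = N(0.01) = 0.5040
Δ_put = N(d₁) − 1 = 0.5040 − 1 = -0.4960

-0.4960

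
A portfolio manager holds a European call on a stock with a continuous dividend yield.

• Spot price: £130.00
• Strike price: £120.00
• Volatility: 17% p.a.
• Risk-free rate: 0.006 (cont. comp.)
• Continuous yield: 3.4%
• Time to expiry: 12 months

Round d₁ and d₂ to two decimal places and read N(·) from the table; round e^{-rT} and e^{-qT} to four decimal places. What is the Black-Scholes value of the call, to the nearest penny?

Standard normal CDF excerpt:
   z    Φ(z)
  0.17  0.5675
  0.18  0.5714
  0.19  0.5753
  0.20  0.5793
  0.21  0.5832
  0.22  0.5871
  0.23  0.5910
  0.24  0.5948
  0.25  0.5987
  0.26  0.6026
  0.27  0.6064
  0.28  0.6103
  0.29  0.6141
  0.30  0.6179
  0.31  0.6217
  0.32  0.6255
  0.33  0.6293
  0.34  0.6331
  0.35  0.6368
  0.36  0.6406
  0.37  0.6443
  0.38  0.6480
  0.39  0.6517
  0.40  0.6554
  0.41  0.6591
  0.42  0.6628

σ√T = 0.17·√1 = 0.1700
d₁ = [ln(130/120) + (0.006 − 0.034 + 0.17²/2)·1] / 0.1700 = [0.0800 − 0.0136] / 0.1700 = 0.3911 ≈ 0.39
d₂ = d₁ − σ√T = 0.3911 − 0.1700 = 0.2211 ≈ 0.22
e^(−qT) = e^(−0.034·1) = 0.9666;  e^(−rT) = e^(−0.006·1) = 0.9940
N(d₁) = N(0.39) = 0.6517;  N(d₂) = N(0.22) = 0.5871
C = 130·0.9666·0.6517 − 120·0.9940·0.5871 = 81.8913 − 70.0293 = 11.8620

£11.86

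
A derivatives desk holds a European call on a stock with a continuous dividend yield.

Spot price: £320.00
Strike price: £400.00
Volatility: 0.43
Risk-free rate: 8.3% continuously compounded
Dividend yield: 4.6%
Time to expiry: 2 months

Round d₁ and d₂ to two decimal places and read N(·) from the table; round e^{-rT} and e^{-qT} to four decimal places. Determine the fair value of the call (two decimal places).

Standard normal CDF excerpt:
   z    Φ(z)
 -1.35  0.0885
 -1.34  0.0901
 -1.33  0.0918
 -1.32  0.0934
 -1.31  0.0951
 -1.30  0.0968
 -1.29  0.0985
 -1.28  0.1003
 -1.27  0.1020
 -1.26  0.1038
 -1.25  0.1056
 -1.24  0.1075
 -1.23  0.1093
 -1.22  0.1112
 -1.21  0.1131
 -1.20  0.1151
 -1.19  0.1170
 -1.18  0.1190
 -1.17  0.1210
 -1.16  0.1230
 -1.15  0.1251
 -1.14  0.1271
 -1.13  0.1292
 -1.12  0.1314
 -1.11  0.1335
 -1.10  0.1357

σ√T = 0.43 × 0.4082 = 0.1755
d₁ = [ln(320/400) + (0.083 − 0.046 + ½·0.43²)·0.1667] / (σ√T) = (-0.2231 + 0.0216) / 0.1755 = -1.1482 → -1.15
d₂ = -1.1482 − 0.1755 = -1.3238 → -1.32
e^(−qT) = e^(−0.046·0.1667) = 0.9924;  e^(−rT) = e^(−0.083·0.1667) = 0.9863
N(d₁) = N(-1.15) = 0.1251;  N(d₂) = N(-1.32) = 0.0934
C = 320·0.9924·0.1251 − 400·0.9863·0.0934 = 39.7278 − 36.8482 = 2.8796

£2.88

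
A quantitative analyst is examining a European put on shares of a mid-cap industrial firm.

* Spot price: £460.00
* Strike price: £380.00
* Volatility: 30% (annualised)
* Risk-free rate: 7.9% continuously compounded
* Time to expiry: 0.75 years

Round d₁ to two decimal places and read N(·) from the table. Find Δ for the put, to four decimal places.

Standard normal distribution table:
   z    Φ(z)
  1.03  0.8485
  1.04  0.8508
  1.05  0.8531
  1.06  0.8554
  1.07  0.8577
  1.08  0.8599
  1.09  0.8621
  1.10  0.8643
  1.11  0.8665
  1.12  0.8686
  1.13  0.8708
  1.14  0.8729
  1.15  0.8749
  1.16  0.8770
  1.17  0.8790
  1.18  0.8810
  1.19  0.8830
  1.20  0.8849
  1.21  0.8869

-0.1379

σ√T = 0.3·√0.75 = 0.2598
d₁ = [ln(460/380) + (0.079 + 0.3²/2)·0.75] / 0.2598 = [0.1911 + 0.0930] / 0.2598 = 1.0933 → 1.09
N(d₁) = N(1.09) = 0.8621
Δ_put = N(d₁) − 1 = 0.8621 − 1 = -0.1379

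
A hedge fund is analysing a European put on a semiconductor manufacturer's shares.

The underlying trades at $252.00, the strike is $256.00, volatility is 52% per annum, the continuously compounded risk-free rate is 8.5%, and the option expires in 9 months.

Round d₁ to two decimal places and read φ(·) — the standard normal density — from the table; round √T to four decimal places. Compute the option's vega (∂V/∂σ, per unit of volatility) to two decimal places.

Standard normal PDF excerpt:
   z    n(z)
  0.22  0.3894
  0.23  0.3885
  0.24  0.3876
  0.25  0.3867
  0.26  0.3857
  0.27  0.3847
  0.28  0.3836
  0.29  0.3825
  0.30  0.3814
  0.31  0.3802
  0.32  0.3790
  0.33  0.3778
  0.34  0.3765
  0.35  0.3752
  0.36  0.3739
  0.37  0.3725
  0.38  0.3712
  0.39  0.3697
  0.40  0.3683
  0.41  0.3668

σ√T = 0.52 × 0.8660 = 0.4503
ln(S/K) + (r + σ²/2)T = ln(252/256) + (0.085 + 0.52²/2)·0.75 = -0.0157 + 0.1652 = 0.1494
d₁ = 0.1494 / 0.4503 = 0.3318 → 0.33
√T = √0.75 = 0.8660
φ(d₁) = φ(0.33) = 0.3778
vega = S·φ(d₁)·√T = 252·0.3778·0.8660 = 82.4480

82.45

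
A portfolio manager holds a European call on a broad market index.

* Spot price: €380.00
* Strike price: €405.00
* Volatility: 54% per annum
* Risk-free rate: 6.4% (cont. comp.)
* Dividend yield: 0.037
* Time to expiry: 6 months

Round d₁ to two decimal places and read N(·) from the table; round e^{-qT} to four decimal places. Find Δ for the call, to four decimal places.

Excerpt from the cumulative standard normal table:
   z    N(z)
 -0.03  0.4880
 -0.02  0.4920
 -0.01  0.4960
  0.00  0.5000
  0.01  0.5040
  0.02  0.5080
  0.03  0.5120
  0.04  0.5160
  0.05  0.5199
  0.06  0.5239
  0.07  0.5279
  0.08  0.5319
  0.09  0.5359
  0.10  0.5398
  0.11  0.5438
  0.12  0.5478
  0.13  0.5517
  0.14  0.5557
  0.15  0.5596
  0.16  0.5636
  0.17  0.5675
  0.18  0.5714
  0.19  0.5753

0.5143

σ√T = 0.54 × 0.7071 = 0.3818
d₁ = [ln(380/405) + (0.064 − 0.037 + ½·0.54²)·0.5] / (σ√T) = (-0.0637 + 0.0864) / 0.3818 = 0.0594 ≈ 0.06
N(d₁) = N(0.06) = 0.5239
Δ_call = e^(−qT)·N(d₁) = 0.9817·0.5239 = 0.5143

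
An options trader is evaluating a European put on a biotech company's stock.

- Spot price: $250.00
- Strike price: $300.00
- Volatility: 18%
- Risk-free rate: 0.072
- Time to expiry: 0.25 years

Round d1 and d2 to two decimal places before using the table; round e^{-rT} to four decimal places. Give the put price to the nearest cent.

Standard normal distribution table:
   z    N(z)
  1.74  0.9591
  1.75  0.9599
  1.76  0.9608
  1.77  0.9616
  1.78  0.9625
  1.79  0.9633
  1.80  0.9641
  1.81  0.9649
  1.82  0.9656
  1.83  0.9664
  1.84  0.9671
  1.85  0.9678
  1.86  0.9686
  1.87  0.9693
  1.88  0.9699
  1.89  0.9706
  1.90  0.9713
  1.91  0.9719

$44.99

σ√T = 0.18 × 0.5000 = 0.0900
d₁ = [ln(250/300) + (0.072 + 0.18²/2)·0.25] / 0.0900 = [-0.1823 + 0.0221] / 0.0900 = -1.7808 which rounds to -1.78
d₂ = d₁ − σ√T = -1.7808 − 0.0900 = -1.8708 which rounds to -1.87
exp(−rT) = exp(−0.072·0.25) = 0.9822
P = 300·0.9822·N(1.87) − 250·N(1.78) = 300·0.9822·0.9693 − 250·0.9625 = 285.6139 − 240.6250 = 44.9889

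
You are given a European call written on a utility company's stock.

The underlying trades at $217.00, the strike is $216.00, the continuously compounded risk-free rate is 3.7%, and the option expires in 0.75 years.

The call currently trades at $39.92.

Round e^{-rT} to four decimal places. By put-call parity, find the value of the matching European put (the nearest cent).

e^(−rT) = e^(−0.037·0.75) = 0.9726
Put-call parity: C − P = S − K·e^(−rT) = 217 − 216·0.9726 = 217 − 210.0816 = 6.9184
P = C − (C − P) = 39.92 − (6.9184) = 33.0016

$33.00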